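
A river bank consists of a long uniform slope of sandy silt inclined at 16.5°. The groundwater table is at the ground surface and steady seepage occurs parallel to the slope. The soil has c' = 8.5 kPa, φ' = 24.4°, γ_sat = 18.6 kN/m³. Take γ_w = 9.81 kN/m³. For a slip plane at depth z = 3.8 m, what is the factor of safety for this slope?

FS = 1.17

With seepage parallel to the slope and the water table at the surface, the effective normal stress on the slip plane uses the buoyant unit weight γ' = γ_sat − γ_w while the driving shear stress uses γ_sat:
FS = [c' + γ' z cos²β tanφ'] / [γ_sat z sinβ cosβ]
γ' = 18.6 − 9.81 = 8.79 kN/m³
Numerator = 8.5 + 8.79·3.8·cos²16.5°·tan24.4° = 8.5 + 8.79·3.8·0.9193·0.4536 = 22.430 kPa
Denominator = 18.6·3.8·sin16.5°·cos16.5° = 18.6·3.8·0.2840·0.9588 = 19.248 kPa
FS = 22.430 / 19.248 = 1.165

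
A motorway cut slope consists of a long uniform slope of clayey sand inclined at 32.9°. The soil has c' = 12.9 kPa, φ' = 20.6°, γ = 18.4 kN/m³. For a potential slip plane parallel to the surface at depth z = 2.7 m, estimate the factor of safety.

For an infinite slope with a slip plane parallel to the surface (no pore pressure): FS = [c' + γz cos²β tanφ'] / [γz sinβ cosβ].
γz = 18.4·2.7 = 49.68 kN/m²
Numerator = 12.9 + 49.68·cos²32.9°·tan20.6° = 12.9 + 49.68·0.7050·0.3759 = 26.064 kPa
Denominator = 49.68·sin32.9°·cos32.9° = 49.68·0.5432·0.8396 = 22.657 kPa
FS = 26.064 / 22.657 = 1.150

FS = 1.15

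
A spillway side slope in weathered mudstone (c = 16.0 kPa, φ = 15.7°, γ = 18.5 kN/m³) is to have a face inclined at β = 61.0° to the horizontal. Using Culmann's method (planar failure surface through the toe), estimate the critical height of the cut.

H_c = 9.82 m

Culmann's analysis gives the critical failure plane at α_cr = (β + φ)/2 = (61.0 + 15.7)/2 = 38.4°, and the critical height
H_c = (4c/γ) · sinβ cosφ / [1 − cos(β − φ)]
    = (4·16.0/18.5) · sin61.0°·cos15.7° / [1 − cos(45.3°)]
    = 3.459 · 0.8746·0.9627 / [1 − 0.7034]
    = 3.459 · 0.8420 / 0.2966
    = 9.82 m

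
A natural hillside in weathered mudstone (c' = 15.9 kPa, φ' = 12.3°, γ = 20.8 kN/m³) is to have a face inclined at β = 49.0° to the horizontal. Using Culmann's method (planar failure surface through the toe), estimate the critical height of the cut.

H_c = 11.37 m

Culmann's analysis gives the critical failure plane at α_cr = (β + φ')/2 = (49.0 + 12.3)/2 = 30.6°, and the critical height
H_c = (4c'/γ) · sinβ cosφ' / [1 − cos(β − φ')]
    = (4·15.9/20.8) · sin49.0°·cos12.3° / [1 − cos(36.7°)]
    = 3.058 · 0.7547·0.9770 / [1 − 0.8018]
    = 3.058 · 0.7374 / 0.1982
    = 11.37 m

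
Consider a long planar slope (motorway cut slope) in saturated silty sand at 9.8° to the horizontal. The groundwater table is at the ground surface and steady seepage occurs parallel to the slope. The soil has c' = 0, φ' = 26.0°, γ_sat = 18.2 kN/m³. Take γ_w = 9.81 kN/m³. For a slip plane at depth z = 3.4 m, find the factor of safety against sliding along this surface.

With seepage parallel to the slope and the water table at the surface, the effective normal stress on the slip plane uses the buoyant unit weight γ' = γ_sat − γ_w while the driving shear stress uses γ_sat:
FS = [c' + γ' z cos²β tanφ'] / [γ_sat z sinβ cosβ]
(For c' = 0 this reduces to FS = (γ'/γ_sat)·tanφ'/tanβ.)
γ' = 18.2 − 9.81 = 8.39 kN/m³
Numerator = 0.0 + 8.39·3.4·cos²9.8°·tan26.0° = 0.0 + 8.39·3.4·0.9710·0.4877 = 13.510 kPa
Denominator = 18.2·3.4·sin9.8°·cos9.8° = 18.2·3.4·0.1702·0.9854 = 10.379 kPa
FS = 13.510 / 10.379 = 1.302

FS = 1.30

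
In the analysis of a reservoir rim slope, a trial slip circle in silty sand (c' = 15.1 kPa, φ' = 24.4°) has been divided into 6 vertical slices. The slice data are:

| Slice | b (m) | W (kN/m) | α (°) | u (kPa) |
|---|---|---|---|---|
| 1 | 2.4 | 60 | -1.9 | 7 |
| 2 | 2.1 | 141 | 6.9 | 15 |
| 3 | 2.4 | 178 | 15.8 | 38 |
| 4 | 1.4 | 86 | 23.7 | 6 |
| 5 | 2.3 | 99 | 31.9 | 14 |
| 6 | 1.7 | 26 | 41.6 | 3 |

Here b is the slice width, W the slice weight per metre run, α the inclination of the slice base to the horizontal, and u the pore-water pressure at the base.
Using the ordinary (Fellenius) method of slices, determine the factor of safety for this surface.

FS = 2.18

Ordinary method of slices: FS = Σ[c'·Δl_i + (W_i cosα_i − u_i·Δl_i)·tanφ'] / Σ W_i sinα_i, with Δl_i = b_i / cosα_i.
Slice 1: Δl = 2.4/cos(-1.9°) = 2.401 m; N'_1 = 60·cos(-1.9°) − 7·2.401 = 43.2; c'Δl = 36.26; W sinα = -2.0
Slice 2: Δl = 2.1/cos6.9° = 2.115 m; N'_2 = 141·cos6.9° − 15·2.115 = 108.2; c'Δl = 31.94; W sinα = 16.9
Slice 3: Δl = 2.4/cos15.8° = 2.494 m; N'_3 = 178·cos15.8° − 38·2.494 = 76.5; c'Δl = 37.66; W sinα = 48.5
Slice 4: Δl = 1.4/cos23.7° = 1.529 m; N'_4 = 86·cos23.7° − 6·1.529 = 69.6; c'Δl = 23.09; W sinα = 34.6
Slice 5: Δl = 2.3/cos31.9° = 2.709 m; N'_5 = 99·cos31.9° − 14·2.709 = 46.1; c'Δl = 40.91; W sinα = 52.3
Slice 6: Δl = 1.7/cos41.6° = 2.273 m; N'_6 = 26·cos41.6° − 3·2.273 = 12.6; c'Δl = 34.33; W sinα = 17.3
Σc'Δl = 204.2 kN/m; ΣN' = 356.2 kN/m; ΣW sinα = 167.6 kN/m
Resisting = 204.2 + 356.2·tan24.4° = 204.2 + 161.6 = 365.8 kN/m
FS = 365.8 / 167.6 = 2.183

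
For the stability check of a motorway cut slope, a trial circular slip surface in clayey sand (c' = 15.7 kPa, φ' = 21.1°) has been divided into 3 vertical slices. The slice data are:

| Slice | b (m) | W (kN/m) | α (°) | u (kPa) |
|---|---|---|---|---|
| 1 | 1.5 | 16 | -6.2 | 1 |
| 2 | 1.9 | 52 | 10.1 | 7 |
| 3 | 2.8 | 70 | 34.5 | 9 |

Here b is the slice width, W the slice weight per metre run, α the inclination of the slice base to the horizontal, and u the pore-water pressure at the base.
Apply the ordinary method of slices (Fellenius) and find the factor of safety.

Ordinary method of slices: FS = Σ[c'·Δl_i + (W_i cosα_i − u_i·Δl_i)·tanφ'] / Σ W_i sinα_i, with Δl_i = b_i / cosα_i.
Slice 1: Δl = 1.5/cos(-6.2°) = 1.509 m; N'_1 = 16·cos(-6.2°) − 1·1.509 = 14.4; c'Δl = 23.69; W sinα = -1.7
Slice 2: Δl = 1.9/cos10.1° = 1.930 m; N'_2 = 52·cos10.1° − 7·1.930 = 37.7; c'Δl = 30.30; W sinα = 9.1
Slice 3: Δl = 2.8/cos34.5° = 3.398 m; N'_3 = 70·cos34.5° − 9·3.398 = 27.1; c'Δl = 53.34; W sinα = 39.6
Σc'Δl = 107.3 kN/m; ΣN' = 79.2 kN/m; ΣW sinα = 47.0 kN/m
Resisting = 107.3 + 79.2·tan21.1° = 107.3 + 30.6 = 137.9 kN/m
FS = 137.9 / 47.0 = 2.931

FS = 2.93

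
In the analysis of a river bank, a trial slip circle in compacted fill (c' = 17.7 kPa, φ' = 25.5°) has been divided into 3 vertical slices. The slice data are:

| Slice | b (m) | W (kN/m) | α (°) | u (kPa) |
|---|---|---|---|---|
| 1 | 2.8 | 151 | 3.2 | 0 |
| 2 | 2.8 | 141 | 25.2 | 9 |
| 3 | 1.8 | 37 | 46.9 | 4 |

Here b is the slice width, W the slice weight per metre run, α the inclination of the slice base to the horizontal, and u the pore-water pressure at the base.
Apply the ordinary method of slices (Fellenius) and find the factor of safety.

FS = 2.91

Ordinary method of slices: FS = Σ[c'·Δl_i + (W_i cosα_i − u_i·Δl_i)·tanφ'] / Σ W_i sinα_i, with Δl_i = b_i / cosα_i.
Slice 1: Δl = 2.8/cos3.2° = 2.804 m; N'_1 = 151·cos3.2° − 0·2.804 = 150.8; c'Δl = 49.64; W sinα = 8.4
Slice 2: Δl = 2.8/cos25.2° = 3.095 m; N'_2 = 141·cos25.2° − 9·3.095 = 99.7; c'Δl = 54.77; W sinα = 60.0
Slice 3: Δl = 1.8/cos46.9° = 2.634 m; N'_3 = 37·cos46.9° − 4·2.634 = 14.7; c'Δl = 46.63; W sinα = 27.0
Σc'Δl = 151.0 kN/m; ΣN' = 265.2 kN/m; ΣW sinα = 95.5 kN/m
Resisting = 151.0 + 265.2·tan25.5° = 151.0 + 126.5 = 277.6 kN/m
FS = 277.6 / 95.5 = 2.907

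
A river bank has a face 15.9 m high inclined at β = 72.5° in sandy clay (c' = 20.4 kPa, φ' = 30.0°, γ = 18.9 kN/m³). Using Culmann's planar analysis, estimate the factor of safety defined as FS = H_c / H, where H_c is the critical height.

H_c = (4c'/γ) · sinβ cosφ' / [1 − cos(β − φ')]
    = (4·20.4/18.9) · sin72.5°·cos30.0° / [1 − cos42.5°]
    = 4.317 · 0.8259 / 0.2627 = 13.57 m
FS = H_c / H = 13.57 / 15.9 = 0.854

FS = 0.85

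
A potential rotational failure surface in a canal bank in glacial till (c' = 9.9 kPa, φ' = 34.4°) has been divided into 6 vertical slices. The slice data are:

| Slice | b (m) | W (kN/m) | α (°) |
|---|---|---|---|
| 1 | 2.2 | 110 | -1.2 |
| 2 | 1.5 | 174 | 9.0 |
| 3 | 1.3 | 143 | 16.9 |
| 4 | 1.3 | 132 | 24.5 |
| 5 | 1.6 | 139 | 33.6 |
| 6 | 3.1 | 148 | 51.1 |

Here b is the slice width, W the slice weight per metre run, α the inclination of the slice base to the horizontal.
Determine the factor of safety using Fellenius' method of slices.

FS = 2.06

Ordinary method of slices: FS = Σ[c'·Δl_i + (W_i cosα_i)·tanφ'] / Σ W_i sinα_i, with Δl_i = b_i / cosα_i.
Slice 1: Δl = 2.2/cos(-1.2°) = 2.200 m; N'_1 = 110·cos(-1.2°) = 110.0; c'Δl = 21.78; W sinα = -2.3
Slice 2: Δl = 1.5/cos9.0° = 1.519 m; N'_2 = 174·cos9.0° = 171.9; c'Δl = 15.04; W sinα = 27.2
Slice 3: Δl = 1.3/cos16.9° = 1.359 m; N'_3 = 143·cos16.9° = 136.8; c'Δl = 13.45; W sinα = 41.6
Slice 4: Δl = 1.3/cos24.5° = 1.429 m; N'_4 = 132·cos24.5° = 120.1; c'Δl = 14.14; W sinα = 54.7
Slice 5: Δl = 1.6/cos33.6° = 1.921 m; N'_5 = 139·cos33.6° = 115.8; c'Δl = 19.02; W sinα = 76.9
Slice 6: Δl = 3.1/cos51.1° = 4.937 m; N'_6 = 148·cos51.1° = 92.9; c'Δl = 48.87; W sinα = 115.2
Σc'Δl = 132.3 kN/m; ΣN' = 747.5 kN/m; ΣW sinα = 313.3 kN/m
Resisting = 132.3 + 747.5·tan34.4° = 132.3 + 511.8 = 644.1 kN/m
FS = 644.1 / 313.3 = 2.056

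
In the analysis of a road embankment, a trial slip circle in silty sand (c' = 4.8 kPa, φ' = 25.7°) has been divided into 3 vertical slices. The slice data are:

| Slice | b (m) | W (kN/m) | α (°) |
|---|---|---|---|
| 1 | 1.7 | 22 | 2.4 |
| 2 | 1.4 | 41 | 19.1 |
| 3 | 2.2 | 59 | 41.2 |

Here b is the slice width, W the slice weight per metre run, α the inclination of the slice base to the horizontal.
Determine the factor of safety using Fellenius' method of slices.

Ordinary method of slices: FS = Σ[c'·Δl_i + (W_i cosα_i)·tanφ'] / Σ W_i sinα_i, with Δl_i = b_i / cosα_i.
Slice 1: Δl = 1.7/cos2.4° = 1.701 m; N'_1 = 22·cos2.4° = 22.0; c'Δl = 8.17; W sinα = 0.9
Slice 2: Δl = 1.4/cos19.1° = 1.482 m; N'_2 = 41·cos19.1° = 38.7; c'Δl = 7.11; W sinα = 13.4
Slice 3: Δl = 2.2/cos41.2° = 2.924 m; N'_3 = 59·cos41.2° = 44.4; c'Δl = 14.03; W sinα = 38.9
Σc'Δl = 29.3 kN/m; ΣN' = 105.1 kN/m; ΣW sinα = 53.2 kN/m
Resisting = 29.3 + 105.1·tan25.7° = 29.3 + 50.6 = 79.9 kN/m
FS = 79.9 / 53.2 = 1.502

FS = 1.50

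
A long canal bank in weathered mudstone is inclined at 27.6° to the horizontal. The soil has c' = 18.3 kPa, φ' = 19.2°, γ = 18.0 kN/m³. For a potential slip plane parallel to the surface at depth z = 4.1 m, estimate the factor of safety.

FS = 1.27

For an infinite slope with a slip plane parallel to the surface (no pore pressure): FS = [c' + γz cos²β tanφ'] / [γz sinβ cosβ].
γz = 18.0·4.1 = 73.80 kN/m²
Numerator = 18.3 + 73.80·cos²27.6°·tan19.2° = 18.3 + 73.80·0.7854·0.3482 = 38.484 kPa
Denominator = 73.80·sin27.6°·cos27.6° = 73.80·0.4633·0.8862 = 30.300 kPa
FS = 38.484 / 30.300 = 1.270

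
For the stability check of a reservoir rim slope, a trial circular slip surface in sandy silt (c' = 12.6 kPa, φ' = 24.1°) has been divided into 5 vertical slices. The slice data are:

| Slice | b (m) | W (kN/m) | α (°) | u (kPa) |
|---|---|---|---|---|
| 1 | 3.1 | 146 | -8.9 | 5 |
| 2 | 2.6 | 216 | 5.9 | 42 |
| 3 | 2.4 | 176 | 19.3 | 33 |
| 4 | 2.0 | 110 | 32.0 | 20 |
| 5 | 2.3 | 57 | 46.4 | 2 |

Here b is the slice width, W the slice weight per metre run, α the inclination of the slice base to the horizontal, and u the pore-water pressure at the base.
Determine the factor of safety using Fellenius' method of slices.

FS = 2.24

Ordinary method of slices: FS = Σ[c'·Δl_i + (W_i cosα_i − u_i·Δl_i)·tanφ'] / Σ W_i sinα_i, with Δl_i = b_i / cosα_i.
Slice 1: Δl = 3.1/cos(-8.9°) = 3.138 m; N'_1 = 146·cos(-8.9°) − 5·3.138 = 128.6; c'Δl = 39.54; W sinα = -22.6
Slice 2: Δl = 2.6/cos5.9° = 2.614 m; N'_2 = 216·cos5.9° − 42·2.614 = 105.1; c'Δl = 32.93; W sinα = 22.2
Slice 3: Δl = 2.4/cos19.3° = 2.543 m; N'_3 = 176·cos19.3° − 33·2.543 = 82.2; c'Δl = 32.04; W sinα = 58.2
Slice 4: Δl = 2.0/cos32.0° = 2.358 m; N'_4 = 110·cos32.0° − 20·2.358 = 46.1; c'Δl = 29.72; W sinα = 58.3
Slice 5: Δl = 2.3/cos46.4° = 3.335 m; N'_5 = 57·cos46.4° − 2·3.335 = 32.6; c'Δl = 42.02; W sinα = 41.3
Σc'Δl = 176.2 kN/m; ΣN' = 394.6 kN/m; ΣW sinα = 157.4 kN/m
Resisting = 176.2 + 394.6·tan24.1° = 176.2 + 176.5 = 352.8 kN/m
FS = 352.8 / 157.4 = 2.242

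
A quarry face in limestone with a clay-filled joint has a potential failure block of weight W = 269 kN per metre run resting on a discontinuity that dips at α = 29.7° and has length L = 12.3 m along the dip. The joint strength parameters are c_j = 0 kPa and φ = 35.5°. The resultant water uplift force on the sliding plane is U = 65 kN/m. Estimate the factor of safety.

FS = 0.90

Resolving the block weight along and normal to the plane and applying the Mohr–Coulomb strength on the joint:
N' = W cosα − U = 269·cos29.7° − 65 = 168.7 kN/m
Driving force T = W sinα = 269·sin29.7° = 133.3 kN/m
Resisting force R = c_j·L + N'·tanφ = 0·12.3 + 168.7·tan35.5° = 0.0 + 120.3 = 120.3 kN/m
FS = R / T = 120.3 / 133.3 = 0.903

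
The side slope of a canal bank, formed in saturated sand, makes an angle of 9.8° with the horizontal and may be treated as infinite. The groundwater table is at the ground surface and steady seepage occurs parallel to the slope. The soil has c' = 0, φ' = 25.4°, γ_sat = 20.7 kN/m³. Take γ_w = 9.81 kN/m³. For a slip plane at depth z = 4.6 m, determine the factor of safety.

With seepage parallel to the slope and the water table at the surface, the effective normal stress on the slip plane uses the buoyant unit weight γ' = γ_sat − γ_w while the driving shear stress uses γ_sat:
FS = [c' + γ' z cos²β tanφ'] / [γ_sat z sinβ cosβ]
(For c' = 0 this reduces to FS = (γ'/γ_sat)·tanφ'/tanβ.)
γ' = 20.7 − 9.81 = 10.89 kN/m³
Numerator = 0.0 + 10.89·4.6·cos²9.8°·tan25.4° = 0.0 + 10.89·4.6·0.9710·0.4748 = 23.097 kPa
Denominator = 20.7·4.6·sin9.8°·cos9.8° = 20.7·4.6·0.1702·0.9854 = 15.971 kPa
FS = 23.097 / 15.971 = 1.446

FS = 1.45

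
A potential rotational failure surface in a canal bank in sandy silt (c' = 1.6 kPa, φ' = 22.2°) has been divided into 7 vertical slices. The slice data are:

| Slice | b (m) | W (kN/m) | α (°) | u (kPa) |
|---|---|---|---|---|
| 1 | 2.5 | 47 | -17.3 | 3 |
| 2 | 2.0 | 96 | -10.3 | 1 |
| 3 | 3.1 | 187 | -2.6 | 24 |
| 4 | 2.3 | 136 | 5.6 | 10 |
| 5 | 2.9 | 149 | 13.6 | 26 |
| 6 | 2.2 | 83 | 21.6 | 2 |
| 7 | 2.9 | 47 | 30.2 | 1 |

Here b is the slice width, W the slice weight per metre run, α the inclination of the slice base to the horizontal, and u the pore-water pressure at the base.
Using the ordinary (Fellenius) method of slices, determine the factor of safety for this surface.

Ordinary method of slices: FS = Σ[c'·Δl_i + (W_i cosα_i − u_i·Δl_i)·tanφ'] / Σ W_i sinα_i, with Δl_i = b_i / cosα_i.
Slice 1: Δl = 2.5/cos(-17.3°) = 2.618 m; N'_1 = 47·cos(-17.3°) − 3·2.618 = 37.0; c'Δl = 4.19; W sinα = -14.0
Slice 2: Δl = 2.0/cos(-10.3°) = 2.033 m; N'_2 = 96·cos(-10.3°) − 1·2.033 = 92.4; c'Δl = 3.25; W sinα = -17.2
Slice 3: Δl = 3.1/cos(-2.6°) = 3.103 m; N'_3 = 187·cos(-2.6°) − 24·3.103 = 112.3; c'Δl = 4.97; W sinα = -8.5
Slice 4: Δl = 2.3/cos5.6° = 2.311 m; N'_4 = 136·cos5.6° − 10·2.311 = 112.2; c'Δl = 3.70; W sinα = 13.3
Slice 5: Δl = 2.9/cos13.6° = 2.984 m; N'_5 = 149·cos13.6° − 26·2.984 = 67.2; c'Δl = 4.77; W sinα = 35.0
Slice 6: Δl = 2.2/cos21.6° = 2.366 m; N'_6 = 83·cos21.6° − 2·2.366 = 72.4; c'Δl = 3.79; W sinα = 30.6
Slice 7: Δl = 2.9/cos30.2° = 3.355 m; N'_7 = 47·cos30.2° − 1·3.355 = 37.3; c'Δl = 5.37; W sinα = 23.6
Σc'Δl = 30.0 kN/m; ΣN' = 531.0 kN/m; ΣW sinα = 62.9 kN/m
Resisting = 30.0 + 531.0·tan22.2° = 30.0 + 216.7 = 246.7 kN/m
FS = 246.7 / 62.9 = 3.924

FS = 3.92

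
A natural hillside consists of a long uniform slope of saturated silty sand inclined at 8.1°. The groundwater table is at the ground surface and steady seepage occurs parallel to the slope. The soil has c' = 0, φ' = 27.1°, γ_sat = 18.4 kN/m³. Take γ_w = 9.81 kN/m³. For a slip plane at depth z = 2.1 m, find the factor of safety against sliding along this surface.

FS = 1.68

With seepage parallel to the slope and the water table at the surface, the effective normal stress on the slip plane uses the buoyant unit weight γ' = γ_sat − γ_w while the driving shear stress uses γ_sat:
FS = [c' + γ' z cos²β tanφ'] / [γ_sat z sinβ cosβ]
(For c' = 0 this reduces to FS = (γ'/γ_sat)·tanφ'/tanβ.)
γ' = 18.4 − 9.81 = 8.59 kN/m³
Numerator = 0.0 + 8.59·2.1·cos²8.1°·tan27.1° = 0.0 + 8.59·2.1·0.9801·0.5117 = 9.048 kPa
Denominator = 18.4·2.1·sin8.1°·cos8.1° = 18.4·2.1·0.1409·0.9900 = 5.390 kPa
FS = 9.048 / 5.390 = 1.679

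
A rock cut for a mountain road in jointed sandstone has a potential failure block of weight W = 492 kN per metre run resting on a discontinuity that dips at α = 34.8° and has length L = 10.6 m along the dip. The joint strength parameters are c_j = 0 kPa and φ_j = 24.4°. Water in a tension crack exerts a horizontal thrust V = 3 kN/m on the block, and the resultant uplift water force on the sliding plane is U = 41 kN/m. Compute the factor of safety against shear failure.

FS = 0.58

Resolving the block weight along and normal to the plane and applying the Mohr–Coulomb strength on the joint:
N' = W cosα − U − V sinα = 492·cos34.8° − 41 − 3·sin34.8° = 361.3 kN/m
Driving force T = W sinα + V cosα = 492·sin34.8° + 3·cos34.8° = 283.3 kN/m
Resisting force R = c_j·L + N'·tanφ_j = 0·10.6 + 361.3·tan24.4° = 0.0 + 163.9 = 163.9 kN/m
FS = R / T = 163.9 / 283.3 = 0.579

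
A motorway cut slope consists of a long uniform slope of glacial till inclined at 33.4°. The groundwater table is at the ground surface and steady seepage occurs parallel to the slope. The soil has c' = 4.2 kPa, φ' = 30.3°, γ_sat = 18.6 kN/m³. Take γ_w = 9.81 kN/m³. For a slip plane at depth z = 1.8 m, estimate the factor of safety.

With seepage parallel to the slope and the water table at the surface, the effective normal stress on the slip plane uses the buoyant unit weight γ' = γ_sat − γ_w while the driving shear stress uses γ_sat:
FS = [c' + γ' z cos²β tanφ'] / [γ_sat z sinβ cosβ]
γ' = 18.6 − 9.81 = 8.79 kN/m³
Numerator = 4.2 + 8.79·1.8·cos²33.4°·tan30.3° = 4.2 + 8.79·1.8·0.6970·0.5844 = 10.644 kPa
Denominator = 18.6·1.8·sin33.4°·cos33.4° = 18.6·1.8·0.5505·0.8348 = 15.386 kPa
FS = 10.644 / 15.386 = 0.692

FS = 0.69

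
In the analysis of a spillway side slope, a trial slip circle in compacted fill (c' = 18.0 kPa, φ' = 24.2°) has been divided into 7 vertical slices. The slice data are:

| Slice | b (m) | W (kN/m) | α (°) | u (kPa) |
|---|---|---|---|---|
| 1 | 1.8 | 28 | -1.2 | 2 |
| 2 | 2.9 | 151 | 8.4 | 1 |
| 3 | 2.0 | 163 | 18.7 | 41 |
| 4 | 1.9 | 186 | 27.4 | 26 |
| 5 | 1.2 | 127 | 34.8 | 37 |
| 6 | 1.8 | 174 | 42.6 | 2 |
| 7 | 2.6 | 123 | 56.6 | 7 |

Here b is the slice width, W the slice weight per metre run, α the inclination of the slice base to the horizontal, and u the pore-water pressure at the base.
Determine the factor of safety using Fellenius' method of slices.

Ordinary method of slices: FS = Σ[c'·Δl_i + (W_i cosα_i − u_i·Δl_i)·tanφ'] / Σ W_i sinα_i, with Δl_i = b_i / cosα_i.
Slice 1: Δl = 1.8/cos(-1.2°) = 1.800 m; N'_1 = 28·cos(-1.2°) − 2·1.800 = 24.4; c'Δl = 32.41; W sinα = -0.6
Slice 2: Δl = 2.9/cos8.4° = 2.931 m; N'_2 = 151·cos8.4° − 1·2.931 = 146.4; c'Δl = 52.77; W sinα = 22.1
Slice 3: Δl = 2.0/cos18.7° = 2.111 m; N'_3 = 163·cos18.7° − 41·2.111 = 67.8; c'Δl = 38.01; W sinα = 52.3
Slice 4: Δl = 1.9/cos27.4° = 2.140 m; N'_4 = 186·cos27.4° − 26·2.140 = 109.5; c'Δl = 38.52; W sinα = 85.6
Slice 5: Δl = 1.2/cos34.8° = 1.461 m; N'_5 = 127·cos34.8° − 37·1.461 = 50.2; c'Δl = 26.30; W sinα = 72.5
Slice 6: Δl = 1.8/cos42.6° = 2.445 m; N'_6 = 174·cos42.6° − 2·2.445 = 123.2; c'Δl = 44.02; W sinα = 117.8
Slice 7: Δl = 2.6/cos56.6° = 4.723 m; N'_7 = 123·cos56.6° − 7·4.723 = 34.6; c'Δl = 85.02; W sinα = 102.7
Σc'Δl = 317.0 kN/m; ΣN' = 556.2 kN/m; ΣW sinα = 452.3 kN/m
Resisting = 317.0 + 556.2·tan24.2° = 317.0 + 250.0 = 567.0 kN/m
FS = 567.0 / 452.3 = 1.254

FS = 1.25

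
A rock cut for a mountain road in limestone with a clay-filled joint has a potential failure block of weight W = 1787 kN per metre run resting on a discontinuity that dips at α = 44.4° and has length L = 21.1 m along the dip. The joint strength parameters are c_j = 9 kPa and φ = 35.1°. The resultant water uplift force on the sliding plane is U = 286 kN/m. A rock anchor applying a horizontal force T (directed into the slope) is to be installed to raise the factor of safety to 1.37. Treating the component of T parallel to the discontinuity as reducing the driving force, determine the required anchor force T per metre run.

T = 562 kN/m

Resolving forces along and normal to the sliding plane, with the horizontal anchor force T adding T·sinα to the effective normal force and T·cosα acting up the plane against the driving force:
FS = [c_jL + (W cosα − U + T sinα) tanφ] / [W sinα − T cosα]
Without the anchor: N' = 990.8 kN/m, driving T_d = 1250.3 kN/m, resisting R = 9·21.1 + 990.8·tan35.1° = 886.2 kN/m, FS = 0.71.
Setting FS = 1.37 and solving for T:
1.37·(1250.3 − T cos44.4°) = 886.2 + T sin44.4°·tan35.1°
T·(sin44.4°·tan35.1° + 1.37·cos44.4°) = 1.37·1250.3 − 886.2
T·(0.6997·0.7028 + 1.37·0.7145) = 1712.9 − 886.2 = 826.7
T·1.4706 = 826.7
T = 562.2 kN/m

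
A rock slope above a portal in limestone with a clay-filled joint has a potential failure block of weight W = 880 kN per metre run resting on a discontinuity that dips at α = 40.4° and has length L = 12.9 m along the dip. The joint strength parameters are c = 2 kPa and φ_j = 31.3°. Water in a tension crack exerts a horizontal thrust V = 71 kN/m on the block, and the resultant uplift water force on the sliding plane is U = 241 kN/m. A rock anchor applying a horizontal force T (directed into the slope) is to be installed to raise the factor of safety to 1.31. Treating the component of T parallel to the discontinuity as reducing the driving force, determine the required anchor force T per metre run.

T = 402 kN/m

Resolving forces along and normal to the sliding plane, with the horizontal anchor force T adding T·sinα to the effective normal force and T·cosα acting up the plane against the driving force:
FS = [cL + (W cosα − U − V sinα + T sinα) tanφ_j] / [W sinα + V cosα − T cosα]
Without the anchor: N' = 383.1 kN/m, driving T_d = 624.4 kN/m, resisting R = 2·12.9 + 383.1·tan31.3° = 258.8 kN/m, FS = 0.41.
Setting FS = 1.31 and solving for T:
1.31·(624.4 − T cos40.4°) = 258.8 + T sin40.4°·tan31.3°
T·(sin40.4°·tan31.3° + 1.31·cos40.4°) = 1.31·624.4 − 258.8
T·(0.6481·0.6080 + 1.31·0.7615) = 818.0 − 258.8 = 559.2
T·1.3917 = 559.2
T = 401.8 kN/m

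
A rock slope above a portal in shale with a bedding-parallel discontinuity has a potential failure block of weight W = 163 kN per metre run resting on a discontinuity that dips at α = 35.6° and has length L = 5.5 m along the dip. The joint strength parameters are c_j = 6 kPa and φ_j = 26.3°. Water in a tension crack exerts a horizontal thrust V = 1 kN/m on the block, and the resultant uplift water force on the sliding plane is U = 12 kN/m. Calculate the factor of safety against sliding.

FS = 0.96

Resolving the block weight along and normal to the plane and applying the Mohr–Coulomb strength on the joint:
N' = W cosα − U − V sinα = 163·cos35.6° − 12 − 1·sin35.6° = 120.0 kN/m
Driving force T = W sinα + V cosα = 163·sin35.6° + 1·cos35.6° = 95.7 kN/m
Resisting force R = c_j·L + N'·tanφ_j = 6·5.5 + 120.0·tan26.3° = 33.0 + 59.3 = 92.3 kN/m
FS = R / T = 92.3 / 95.7 = 0.964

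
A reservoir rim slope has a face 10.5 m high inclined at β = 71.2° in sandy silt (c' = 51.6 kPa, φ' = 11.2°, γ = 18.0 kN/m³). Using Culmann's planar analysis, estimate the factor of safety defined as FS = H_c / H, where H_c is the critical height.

FS = 2.03

H_c = (4c'/γ) · sinβ cosφ' / [1 − cos(β − φ')]
    = (4·51.6/18.0) · sin71.2°·cos11.2° / [1 − cos60.0°]
    = 11.467 · 0.9286 / 0.5000 = 21.30 m
FS = H_c / H = 21.30 / 10.5 = 2.028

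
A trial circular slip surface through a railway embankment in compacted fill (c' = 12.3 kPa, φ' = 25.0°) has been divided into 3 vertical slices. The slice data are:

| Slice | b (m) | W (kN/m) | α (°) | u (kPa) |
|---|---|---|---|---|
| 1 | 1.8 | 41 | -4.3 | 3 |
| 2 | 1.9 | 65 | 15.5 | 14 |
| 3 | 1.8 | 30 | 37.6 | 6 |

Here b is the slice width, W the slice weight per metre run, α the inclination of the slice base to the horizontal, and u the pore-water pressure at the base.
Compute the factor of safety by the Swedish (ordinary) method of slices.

FS = 3.44

Ordinary method of slices: FS = Σ[c'·Δl_i + (W_i cosα_i − u_i·Δl_i)·tanφ'] / Σ W_i sinα_i, with Δl_i = b_i / cosα_i.
Slice 1: Δl = 1.8/cos(-4.3°) = 1.805 m; N'_1 = 41·cos(-4.3°) − 3·1.805 = 35.5; c'Δl = 22.20; W sinα = -3.1
Slice 2: Δl = 1.9/cos15.5° = 1.972 m; N'_2 = 65·cos15.5° − 14·1.972 = 35.0; c'Δl = 24.25; W sinα = 17.4
Slice 3: Δl = 1.8/cos37.6° = 2.272 m; N'_3 = 30·cos37.6° − 6·2.272 = 10.1; c'Δl = 27.94; W sinα = 18.3
Σc'Δl = 74.4 kN/m; ΣN' = 80.6 kN/m; ΣW sinα = 32.6 kN/m
Resisting = 74.4 + 80.6·tan25.0° = 74.4 + 37.6 = 112.0 kN/m
FS = 112.0 / 32.6 = 3.436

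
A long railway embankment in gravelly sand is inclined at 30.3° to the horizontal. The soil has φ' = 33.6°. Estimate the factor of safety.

FS = 1.14

For a dry cohesionless infinite slope the factor of safety is FS = tanφ' / tanβ.
FS = tan33.6° / tan30.3° = 0.6644 / 0.5844 = 1.137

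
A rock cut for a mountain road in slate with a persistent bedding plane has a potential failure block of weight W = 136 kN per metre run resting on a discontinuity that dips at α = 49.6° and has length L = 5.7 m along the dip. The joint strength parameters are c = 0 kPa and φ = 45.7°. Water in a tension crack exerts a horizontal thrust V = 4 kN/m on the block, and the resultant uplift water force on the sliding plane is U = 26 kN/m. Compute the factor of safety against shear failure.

Resolving the block weight along and normal to the plane and applying the Mohr–Coulomb strength on the joint:
N' = W cosα − U − V sinα = 136·cos49.6° − 26 − 4·sin49.6° = 59.1 kN/m
Driving force T = W sinα + V cosα = 136·sin49.6° + 4·cos49.6° = 106.2 kN/m
Resisting force R = c·L + N'·tanφ = 0·5.7 + 59.1·tan45.7° = 0.0 + 60.6 = 60.6 kN/m
FS = R / T = 60.6 / 106.2 = 0.570

FS = 0.57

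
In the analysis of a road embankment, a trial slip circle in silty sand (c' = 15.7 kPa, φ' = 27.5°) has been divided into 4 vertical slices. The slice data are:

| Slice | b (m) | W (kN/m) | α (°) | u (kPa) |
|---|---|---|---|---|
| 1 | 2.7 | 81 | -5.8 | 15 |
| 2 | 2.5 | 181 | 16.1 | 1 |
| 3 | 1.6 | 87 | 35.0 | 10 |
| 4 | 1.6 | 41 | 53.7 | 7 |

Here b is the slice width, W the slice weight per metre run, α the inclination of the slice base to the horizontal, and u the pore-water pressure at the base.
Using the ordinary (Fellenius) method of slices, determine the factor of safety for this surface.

FS = 2.37

Ordinary method of slices: FS = Σ[c'·Δl_i + (W_i cosα_i − u_i·Δl_i)·tanφ'] / Σ W_i sinα_i, with Δl_i = b_i / cosα_i.
Slice 1: Δl = 2.7/cos(-5.8°) = 2.714 m; N'_1 = 81·cos(-5.8°) − 15·2.714 = 39.9; c'Δl = 42.61; W sinα = -8.2
Slice 2: Δl = 2.5/cos16.1° = 2.602 m; N'_2 = 181·cos16.1° − 1·2.602 = 171.3; c'Δl = 40.85; W sinα = 50.2
Slice 3: Δl = 1.6/cos35.0° = 1.953 m; N'_3 = 87·cos35.0° − 10·1.953 = 51.7; c'Δl = 30.67; W sinα = 49.9
Slice 4: Δl = 1.6/cos53.7° = 2.703 m; N'_4 = 41·cos53.7° − 7·2.703 = 5.4; c'Δl = 42.43; W sinα = 33.0
Σc'Δl = 156.6 kN/m; ΣN' = 268.3 kN/m; ΣW sinα = 125.0 kN/m
Resisting = 156.6 + 268.3·tan27.5° = 156.6 + 139.6 = 296.2 kN/m
FS = 296.2 / 125.0 = 2.371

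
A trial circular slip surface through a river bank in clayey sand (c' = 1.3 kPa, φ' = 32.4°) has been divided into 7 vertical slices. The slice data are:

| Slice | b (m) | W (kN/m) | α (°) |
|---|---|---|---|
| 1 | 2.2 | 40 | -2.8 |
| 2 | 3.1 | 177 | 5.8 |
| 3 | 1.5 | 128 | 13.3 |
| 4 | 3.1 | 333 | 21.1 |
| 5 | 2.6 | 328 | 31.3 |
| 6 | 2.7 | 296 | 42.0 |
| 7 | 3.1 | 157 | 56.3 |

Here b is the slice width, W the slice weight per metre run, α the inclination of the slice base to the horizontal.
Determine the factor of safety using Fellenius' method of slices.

Ordinary method of slices: FS = Σ[c'·Δl_i + (W_i cosα_i)·tanφ'] / Σ W_i sinα_i, with Δl_i = b_i / cosα_i.
Slice 1: Δl = 2.2/cos(-2.8°) = 2.203 m; N'_1 = 40·cos(-2.8°) = 40.0; c'Δl = 2.86; W sinα = -2.0
Slice 2: Δl = 3.1/cos5.8° = 3.116 m; N'_2 = 177·cos5.8° = 176.1; c'Δl = 4.05; W sinα = 17.9
Slice 3: Δl = 1.5/cos13.3° = 1.541 m; N'_3 = 128·cos13.3° = 124.6; c'Δl = 2.00; W sinα = 29.4
Slice 4: Δl = 3.1/cos21.1° = 3.323 m; N'_4 = 333·cos21.1° = 310.7; c'Δl = 4.32; W sinα = 119.9
Slice 5: Δl = 2.6/cos31.3° = 3.043 m; N'_5 = 328·cos31.3° = 280.3; c'Δl = 3.96; W sinα = 170.4
Slice 6: Δl = 2.7/cos42.0° = 3.633 m; N'_6 = 296·cos42.0° = 220.0; c'Δl = 4.72; W sinα = 198.1
Slice 7: Δl = 3.1/cos56.3° = 5.587 m; N'_7 = 157·cos56.3° = 87.1; c'Δl = 7.26; W sinα = 130.6
Σc'Δl = 29.2 kN/m; ΣN' = 1238.6 kN/m; ΣW sinα = 664.3 kN/m
Resisting = 29.2 + 1238.6·tan32.4° = 29.2 + 786.1 = 815.2 kN/m
FS = 815.2 / 664.3 = 1.227

FS = 1.23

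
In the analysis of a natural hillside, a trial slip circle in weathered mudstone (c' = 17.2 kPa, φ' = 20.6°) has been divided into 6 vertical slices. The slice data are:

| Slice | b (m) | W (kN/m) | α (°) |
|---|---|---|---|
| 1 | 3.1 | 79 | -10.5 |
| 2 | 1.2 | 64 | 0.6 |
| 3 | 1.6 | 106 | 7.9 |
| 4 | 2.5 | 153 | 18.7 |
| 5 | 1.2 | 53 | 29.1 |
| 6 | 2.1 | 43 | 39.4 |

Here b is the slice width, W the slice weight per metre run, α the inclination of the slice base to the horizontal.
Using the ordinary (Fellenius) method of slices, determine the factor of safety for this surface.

Ordinary method of slices: FS = Σ[c'·Δl_i + (W_i cosα_i)·tanφ'] / Σ W_i sinα_i, with Δl_i = b_i / cosα_i.
Slice 1: Δl = 3.1/cos(-10.5°) = 3.153 m; N'_1 = 79·cos(-10.5°) = 77.7; c'Δl = 54.23; W sinα = -14.4
Slice 2: Δl = 1.2/cos0.6° = 1.200 m; N'_2 = 64·cos0.6° = 64.0; c'Δl = 20.64; W sinα = 0.7
Slice 3: Δl = 1.6/cos7.9° = 1.615 m; N'_3 = 106·cos7.9° = 105.0; c'Δl = 27.78; W sinα = 14.6
Slice 4: Δl = 2.5/cos18.7° = 2.639 m; N'_4 = 153·cos18.7° = 144.9; c'Δl = 45.40; W sinα = 49.1
Slice 5: Δl = 1.2/cos29.1° = 1.373 m; N'_5 = 53·cos29.1° = 46.3; c'Δl = 23.62; W sinα = 25.8
Slice 6: Δl = 2.1/cos39.4° = 2.718 m; N'_6 = 43·cos39.4° = 33.2; c'Δl = 46.74; W sinα = 27.3
Σc'Δl = 218.4 kN/m; ΣN' = 471.1 kN/m; ΣW sinα = 103.0 kN/m
Resisting = 218.4 + 471.1·tan20.6° = 218.4 + 177.1 = 395.5 kN/m
FS = 395.5 / 103.0 = 3.841

FS = 3.84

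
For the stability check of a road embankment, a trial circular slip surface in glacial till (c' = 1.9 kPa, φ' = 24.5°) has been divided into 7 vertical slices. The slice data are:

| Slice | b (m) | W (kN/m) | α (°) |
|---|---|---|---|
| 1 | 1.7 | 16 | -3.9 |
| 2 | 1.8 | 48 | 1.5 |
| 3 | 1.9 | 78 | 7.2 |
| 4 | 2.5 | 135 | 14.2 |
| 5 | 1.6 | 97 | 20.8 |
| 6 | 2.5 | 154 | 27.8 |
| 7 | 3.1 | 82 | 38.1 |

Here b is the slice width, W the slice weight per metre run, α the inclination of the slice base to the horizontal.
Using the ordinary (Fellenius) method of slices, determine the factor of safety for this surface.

FS = 1.44

Ordinary method of slices: FS = Σ[c'·Δl_i + (W_i cosα_i)·tanφ'] / Σ W_i sinα_i, with Δl_i = b_i / cosα_i.
Slice 1: Δl = 1.7/cos(-3.9°) = 1.704 m; N'_1 = 16·cos(-3.9°) = 16.0; c'Δl = 3.24; W sinα = -1.1
Slice 2: Δl = 1.8/cos1.5° = 1.801 m; N'_2 = 48·cos1.5° = 48.0; c'Δl = 3.42; W sinα = 1.3
Slice 3: Δl = 1.9/cos7.2° = 1.915 m; N'_3 = 78·cos7.2° = 77.4; c'Δl = 3.64; W sinα = 9.8
Slice 4: Δl = 2.5/cos14.2° = 2.579 m; N'_4 = 135·cos14.2° = 130.9; c'Δl = 4.90; W sinα = 33.1
Slice 5: Δl = 1.6/cos20.8° = 1.712 m; N'_5 = 97·cos20.8° = 90.7; c'Δl = 3.25; W sinα = 34.4
Slice 6: Δl = 2.5/cos27.8° = 2.826 m; N'_6 = 154·cos27.8° = 136.2; c'Δl = 5.37; W sinα = 71.8
Slice 7: Δl = 3.1/cos38.1° = 3.939 m; N'_7 = 82·cos38.1° = 64.5; c'Δl = 7.48; W sinα = 50.6
Σc'Δl = 31.3 kN/m; ΣN' = 563.6 kN/m; ΣW sinα = 199.9 kN/m
Resisting = 31.3 + 563.6·tan24.5° = 31.3 + 256.9 = 288.2 kN/m
FS = 288.2 / 199.9 = 1.441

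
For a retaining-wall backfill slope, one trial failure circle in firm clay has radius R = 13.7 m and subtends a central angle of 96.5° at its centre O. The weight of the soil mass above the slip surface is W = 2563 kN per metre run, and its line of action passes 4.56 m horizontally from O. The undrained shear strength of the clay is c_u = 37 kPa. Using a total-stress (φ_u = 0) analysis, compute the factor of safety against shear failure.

Taking moments about the centre O, the resisting moment is provided by the undrained shear strength acting along the arc:
Arc length L_a = R·θ = 13.7·(96.5°·π/180) = 13.7·1.6842 = 23.07 m
M_R = c_u·L_a·R = 37·23.07·13.7 = 11696.3 kN·m/m
M_D = W·d = 2563·4.56 = 11687.3 kN·m/m
FS = M_R / M_D = 11696.3 / 11687.3 = 1.001

FS = 1.00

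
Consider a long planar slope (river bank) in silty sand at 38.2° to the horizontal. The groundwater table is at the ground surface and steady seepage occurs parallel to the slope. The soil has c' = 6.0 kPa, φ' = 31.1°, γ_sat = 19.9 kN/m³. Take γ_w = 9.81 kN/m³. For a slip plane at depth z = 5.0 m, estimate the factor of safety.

With seepage parallel to the slope and the water table at the surface, the effective normal stress on the slip plane uses the buoyant unit weight γ' = γ_sat − γ_w while the driving shear stress uses γ_sat:
FS = [c' + γ' z cos²β tanφ'] / [γ_sat z sinβ cosβ]
γ' = 19.9 − 9.81 = 10.09 kN/m³
Numerator = 6.0 + 10.09·5.0·cos²38.2°·tan31.1° = 6.0 + 10.09·5.0·0.6176·0.6032 = 24.795 kPa
Denominator = 19.9·5.0·sin38.2°·cos38.2° = 19.9·5.0·0.6184·0.7859 = 48.355 kPa
FS = 24.795 / 48.355 = 0.513

FS = 0.51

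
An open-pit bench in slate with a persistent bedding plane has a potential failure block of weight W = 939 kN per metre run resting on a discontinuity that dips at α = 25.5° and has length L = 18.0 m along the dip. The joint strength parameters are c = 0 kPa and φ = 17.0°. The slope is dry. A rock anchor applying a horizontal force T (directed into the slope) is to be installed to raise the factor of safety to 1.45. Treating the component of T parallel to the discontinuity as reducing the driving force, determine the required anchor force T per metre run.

Resolving forces along and normal to the sliding plane, with the horizontal anchor force T adding T·sinα to the effective normal force and T·cosα acting up the plane against the driving force:
FS = [cL + (W cosα + T sinα) tanφ] / [W sinα − T cosα]
Without the anchor: N' = 847.5 kN/m, driving T_d = 404.2 kN/m, resisting R = 0·18.0 + 847.5·tan17.0° = 259.1 kN/m, FS = 0.64.
Setting FS = 1.45 and solving for T:
1.45·(404.2 − T cos25.5°) = 259.1 + T sin25.5°·tan17.0°
T·(sin25.5°·tan17.0° + 1.45·cos25.5°) = 1.45·404.2 − 259.1
T·(0.4305·0.3057 + 1.45·0.9026) = 586.2 − 259.1 = 327.0
T·1.4404 = 327.0
T = 227.1 kN/m

T = 227 kN/m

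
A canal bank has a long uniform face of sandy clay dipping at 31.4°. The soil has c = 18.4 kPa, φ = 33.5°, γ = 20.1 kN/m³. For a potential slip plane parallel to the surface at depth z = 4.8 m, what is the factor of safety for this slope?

For an infinite slope with a slip plane parallel to the surface (no pore pressure): FS = [c + γz cos²β tanφ] / [γz sinβ cosβ].
γz = 20.1·4.8 = 96.48 kN/m²
Numerator = 18.4 + 96.48·cos²31.4°·tan33.5° = 18.4 + 96.48·0.7285·0.6619 = 64.924 kPa
Denominator = 96.48·sin31.4°·cos31.4° = 96.48·0.5210·0.8536 = 42.905 kPa
FS = 64.924 / 42.905 = 1.513

FS = 1.51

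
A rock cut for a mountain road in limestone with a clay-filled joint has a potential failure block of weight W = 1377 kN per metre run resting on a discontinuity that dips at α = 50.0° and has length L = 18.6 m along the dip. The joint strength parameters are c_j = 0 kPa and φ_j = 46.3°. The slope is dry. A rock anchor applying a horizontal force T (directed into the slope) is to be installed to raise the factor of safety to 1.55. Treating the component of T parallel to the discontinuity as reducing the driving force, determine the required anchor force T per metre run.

Resolving forces along and normal to the sliding plane, with the horizontal anchor force T adding T·sinα to the effective normal force and T·cosα acting up the plane against the driving force:
FS = [c_jL + (W cosα + T sinα) tanφ_j] / [W sinα − T cosα]
Without the anchor: N' = 885.1 kN/m, driving T_d = 1054.8 kN/m, resisting R = 0·18.6 + 885.1·tan46.3° = 926.2 kN/m, FS = 0.88.
Setting FS = 1.55 and solving for T:
1.55·(1054.8 − T cos50.0°) = 926.2 + T sin50.0°·tan46.3°
T·(sin50.0°·tan46.3° + 1.55·cos50.0°) = 1.55·1054.8 − 926.2
T·(0.7660·1.0464 + 1.55·0.6428) = 1635.0 − 926.2 = 708.8
T·1.7979 = 708.8
T = 394.2 kN/m

T = 394 kN/m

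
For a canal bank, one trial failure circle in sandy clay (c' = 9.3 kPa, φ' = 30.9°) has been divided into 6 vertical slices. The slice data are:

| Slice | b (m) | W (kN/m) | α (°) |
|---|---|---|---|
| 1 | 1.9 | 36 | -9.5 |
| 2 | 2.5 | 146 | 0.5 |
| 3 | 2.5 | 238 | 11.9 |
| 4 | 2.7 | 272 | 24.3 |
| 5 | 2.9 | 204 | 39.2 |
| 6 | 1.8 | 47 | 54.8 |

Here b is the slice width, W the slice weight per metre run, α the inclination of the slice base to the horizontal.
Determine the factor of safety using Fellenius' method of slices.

Ordinary method of slices: FS = Σ[c'·Δl_i + (W_i cosα_i)·tanφ'] / Σ W_i sinα_i, with Δl_i = b_i / cosα_i.
Slice 1: Δl = 1.9/cos(-9.5°) = 1.926 m; N'_1 = 36·cos(-9.5°) = 35.5; c'Δl = 17.92; W sinα = -5.9
Slice 2: Δl = 2.5/cos0.5° = 2.500 m; N'_2 = 146·cos0.5° = 146.0; c'Δl = 23.25; W sinα = 1.3
Slice 3: Δl = 2.5/cos11.9° = 2.555 m; N'_3 = 238·cos11.9° = 232.9; c'Δl = 23.76; W sinα = 49.1
Slice 4: Δl = 2.7/cos24.3° = 2.962 m; N'_4 = 272·cos24.3° = 247.9; c'Δl = 27.55; W sinα = 111.9
Slice 5: Δl = 2.9/cos39.2° = 3.742 m; N'_5 = 204·cos39.2° = 158.1; c'Δl = 34.80; W sinα = 128.9
Slice 6: Δl = 1.8/cos54.8° = 3.123 m; N'_6 = 47·cos54.8° = 27.1; c'Δl = 29.04; W sinα = 38.4
Σc'Δl = 156.3 kN/m; ΣN' = 847.5 kN/m; ΣW sinα = 323.7 kN/m
Resisting = 156.3 + 847.5·tan30.9° = 156.3 + 507.2 = 663.5 kN/m
FS = 663.5 / 323.7 = 2.050

FS = 2.05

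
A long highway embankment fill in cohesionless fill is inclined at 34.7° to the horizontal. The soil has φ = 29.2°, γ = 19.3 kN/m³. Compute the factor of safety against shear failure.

FS = 0.81

For a dry cohesionless infinite slope the factor of safety is FS = tanφ / tanβ.
FS = tan29.2° / tan34.7° = 0.5589 / 0.6924 = 0.807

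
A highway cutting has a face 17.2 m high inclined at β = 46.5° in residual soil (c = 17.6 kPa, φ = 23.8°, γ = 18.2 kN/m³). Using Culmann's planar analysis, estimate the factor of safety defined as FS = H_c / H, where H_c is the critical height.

H_c = (4c/γ) · sinβ cosφ / [1 − cos(β − φ)]
    = (4·17.6/18.2) · sin46.5°·cos23.8° / [1 − cos22.7°]
    = 3.868 · 0.6637 / 0.0775 = 33.14 m
FS = H_c / H = 33.14 / 17.2 = 1.927

FS = 1.93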